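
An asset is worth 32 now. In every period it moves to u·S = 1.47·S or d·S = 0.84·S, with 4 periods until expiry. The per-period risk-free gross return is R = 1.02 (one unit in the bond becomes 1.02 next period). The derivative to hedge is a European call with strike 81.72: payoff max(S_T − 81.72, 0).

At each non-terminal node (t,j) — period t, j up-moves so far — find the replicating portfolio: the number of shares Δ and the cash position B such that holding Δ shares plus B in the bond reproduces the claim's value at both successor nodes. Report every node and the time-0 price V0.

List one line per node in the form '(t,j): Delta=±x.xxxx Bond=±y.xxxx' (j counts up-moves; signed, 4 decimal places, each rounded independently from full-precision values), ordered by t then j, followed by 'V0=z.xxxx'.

(0,0): Delta=0.0998 Bond=-2.5506
(1,0): Delta=0.0170 Bond=-0.3759
(1,1): Delta=0.2181 Bond=-8.1657
(2,0): Delta=0.0000 Bond=0.0000
(2,1): Delta=0.0412 Bond=-1.3420
(2,2): Delta=0.4707 Bond=-25.7968
(3,0): Delta=0.0000 Bond=0.0000
(3,1): Delta=0.0000 Bond=0.0000
(3,2): Delta=0.1002 Bond=-4.7908
(3,3): Delta=1.0000 Bond=-80.1176
V0=0.6424

The replicating-portfolio and risk-neutral prices coincide; use p* = (1.02−0.84)/(1.47−0.84) = 0.2857 for the latter.
Payoff layer (t=4): V(4,0)=0.0000, V(4,1)=0.0000, V(4,2)=0.0000, V(4,3)=3.6649, V(4,4)=67.7036
Node (3,0) S=18.9665: V=(p*·0.0000+(1−p*)·0.0000)/1.02=0.0000; Δ=(0.0000−0.0000)/(27.8808−15.9319)=0.0000; B=V−Δ·S=0.0000
Node (3,1) S=33.1914: V=(p*·0.0000+(1−p*)·0.0000)/1.02=0.0000; Δ=(0.0000−0.0000)/(48.7914−27.8808)=0.0000; B=V−Δ·S=0.0000
Node (3,2) S=58.0850: V=(p*·3.6649+(1−p*)·0.0000)/1.02=1.0266; Δ=(3.6649−0.0000)/(85.3849−48.7914)=0.1002; B=V−Δ·S=-4.7908
Node (3,3) S=101.6487: V=(p*·67.7036+(1−p*)·3.6649)/1.02=21.5311; Δ=(67.7036−3.6649)/(149.4236−85.3849)=1.0000; B=V−Δ·S=-80.1176
Node (2,0) S=22.5792: V=(p*·0.0000+(1−p*)·0.0000)/1.02=0.0000; Δ=(0.0000−0.0000)/(33.1914−18.9665)=0.0000; B=V−Δ·S=0.0000
Node (2,1) S=39.5136: V=(p*·1.0266+(1−p*)·0.0000)/1.02=0.2876; Δ=(1.0266−0.0000)/(58.0850−33.1914)=0.0412; B=V−Δ·S=-1.3420
Node (2,2) S=69.1488: V=(p*·21.5311+(1−p*)·1.0266)/1.02=6.7500; Δ=(21.5311−1.0266)/(101.6487−58.0850)=0.4707; B=V−Δ·S=-25.7968
Node (1,0) S=26.8800: V=(p*·0.2876+(1−p*)·0.0000)/1.02=0.0805; Δ=(0.2876−0.0000)/(39.5136−22.5792)=0.0170; B=V−Δ·S=-0.3759
Node (1,1) S=47.0400: V=(p*·6.7500+(1−p*)·0.2876)/1.02=2.0921; Δ=(6.7500−0.2876)/(69.1488−39.5136)=0.2181; B=V−Δ·S=-8.1657
Node (0,0) S=32.0000: V=(p*·2.0921+(1−p*)·0.0805)/1.02=0.6424; Δ=(2.0921−0.0805)/(47.0400−26.8800)=0.0998; B=V−Δ·S=-2.5506
Self-financing check: at every node Δ·S+B equals the discounted successor values.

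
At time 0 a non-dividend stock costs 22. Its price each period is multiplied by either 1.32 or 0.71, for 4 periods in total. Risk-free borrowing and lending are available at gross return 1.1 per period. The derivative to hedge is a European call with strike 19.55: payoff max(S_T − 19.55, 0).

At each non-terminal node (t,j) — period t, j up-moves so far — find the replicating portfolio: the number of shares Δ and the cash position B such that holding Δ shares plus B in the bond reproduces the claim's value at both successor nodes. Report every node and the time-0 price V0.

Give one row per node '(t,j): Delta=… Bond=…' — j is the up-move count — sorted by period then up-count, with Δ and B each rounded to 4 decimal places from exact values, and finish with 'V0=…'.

(0,0): Delta=0.8571 Bond=-9.2472
(1,0): Delta=0.5806 Bond=-5.8535
(1,1): Delta=0.9409 Bond=-12.6079
(2,0): Delta=0.0000 Bond=0.0000
(2,1): Delta=0.7567 Bond=-10.0710
(2,2): Delta=0.9968 Bond=-16.0110
(3,0): Delta=0.0000 Bond=0.0000
(3,1): Delta=0.0000 Bond=0.0000
(3,2): Delta=0.9864 Bond=-17.3273
(3,3): Delta=1.0000 Bond=-17.7727
V0=9.6080

Risk-neutral probability p* = (R−d)/(u−d) = (1.1−0.71)/(1.32−0.71) = 0.6393.
Terminal payoffs: V(4,0)=0.0000, V(4,1)=0.0000, V(4,2)=0.0000, V(4,3)=16.3755, V(4,4)=47.2411
(3,0): S=7.8740. Δ = (V_up−V_dn)/(S_up−S_dn) = (0.0000−0.0000)/(10.3937−5.5906) = 0.0000. V = [p*·0.0000 + (1−p*)·0.0000]/1.1 = 0.0000. B = V − Δ·S = 0.0000.
(3,1): S=14.6391. Δ = (V_up−V_dn)/(S_up−S_dn) = (0.0000−0.0000)/(19.3236−10.3937) = 0.0000. V = [p*·0.0000 + (1−p*)·0.0000]/1.1 = 0.0000. B = V − Δ·S = 0.0000.
(3,2): S=27.2163. Δ = (V_up−V_dn)/(S_up−S_dn) = (16.3755−0.0000)/(35.9255−19.3236) = 0.9864. V = [p*·16.3755 + (1−p*)·0.0000]/1.1 = 9.5178. B = V − Δ·S = -17.3273.
(3,3): S=50.5993. Δ = (V_up−V_dn)/(S_up−S_dn) = (47.2411−16.3755)/(66.7911−35.9255) = 1.0000. V = [p*·47.2411 + (1−p*)·16.3755]/1.1 = 32.8266. B = V − Δ·S = -17.7727.
(2,0): S=11.0902. Δ = (V_up−V_dn)/(S_up−S_dn) = (0.0000−0.0000)/(14.6391−7.8740) = 0.0000. V = [p*·0.0000 + (1−p*)·0.0000]/1.1 = 0.0000. B = V − Δ·S = 0.0000.
(2,1): S=20.6184. Δ = (V_up−V_dn)/(S_up−S_dn) = (9.5178−0.0000)/(27.2163−14.6391) = 0.7567. V = [p*·9.5178 + (1−p*)·0.0000]/1.1 = 5.5320. B = V − Δ·S = -10.0710.
(2,2): S=38.3328. Δ = (V_up−V_dn)/(S_up−S_dn) = (32.8266−9.5178)/(50.5993−27.2163) = 0.9968. V = [p*·32.8266 + (1−p*)·9.5178]/1.1 = 22.2001. B = V − Δ·S = -16.0110.
(1,0): S=15.6200. Δ = (V_up−V_dn)/(S_up−S_dn) = (5.5320−0.0000)/(20.6184−11.0902) = 0.5806. V = [p*·5.5320 + (1−p*)·0.0000]/1.1 = 3.2153. B = V − Δ·S = -5.8535.
(1,1): S=29.0400. Δ = (V_up−V_dn)/(S_up−S_dn) = (22.2001−5.5320)/(38.3328−20.6184) = 0.9409. V = [p*·22.2001 + (1−p*)·5.5320]/1.1 = 14.7170. B = V − Δ·S = -12.6079.
(0,0): S=22.0000. Δ = (V_up−V_dn)/(S_up−S_dn) = (14.7170−3.2153)/(29.0400−15.6200) = 0.8571. V = [p*·14.7170 + (1−p*)·3.2153]/1.1 = 9.6080. B = V − Δ·S = -9.2472.
Root portfolio cost Δ·22+B reproduces V0=9.6080.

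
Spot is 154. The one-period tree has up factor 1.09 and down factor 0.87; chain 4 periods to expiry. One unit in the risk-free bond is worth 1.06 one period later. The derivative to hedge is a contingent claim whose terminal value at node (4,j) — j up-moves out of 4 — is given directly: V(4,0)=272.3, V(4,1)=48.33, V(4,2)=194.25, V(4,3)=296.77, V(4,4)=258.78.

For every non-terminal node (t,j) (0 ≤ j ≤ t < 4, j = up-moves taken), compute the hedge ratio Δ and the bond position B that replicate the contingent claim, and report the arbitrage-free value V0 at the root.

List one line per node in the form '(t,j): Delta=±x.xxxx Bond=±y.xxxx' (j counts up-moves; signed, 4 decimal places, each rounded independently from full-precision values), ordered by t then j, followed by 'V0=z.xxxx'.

(0,0): Delta=0.3289 Bond=159.1877
(1,0): Delta=3.2209 Bond=-218.7245
(1,1): Delta=-0.0355 Bond=229.9174
(2,0): Delta=3.5126 Bond=-265.8512
(2,1): Delta=3.1841 Bond=-226.4791
(2,2): Delta=-0.4413 Bond=317.9533
(3,0): Delta=-10.0390 Bond=1092.4524
(3,1): Delta=5.2204 Bond=-498.7899
(3,2): Delta=2.9275 Bond=-199.2170
(3,3): Delta=-0.8659 Bond=421.7011
V0=209.8410

No-arbitrage ⇒ martingale measure with p* = (R−d)/(u−d) = 0.8636.
Terminal payoffs: V(4,0)=272.3000, V(4,1)=48.3300, V(4,2)=194.2500, V(4,3)=296.7700, V(4,4)=258.7800
Node (3,0) S=101.4095: V=(p*·48.3300+(1−p*)·272.3000)/1.06=74.4069; Δ=(48.3300−272.3000)/(110.5363−88.2262)=-10.0390; B=V−Δ·S=1092.4524
Node (3,1) S=127.0532: V=(p*·194.2500+(1−p*)·48.3300)/1.06=164.4828; Δ=(194.2500−48.3300)/(138.4880−110.5363)=5.2204; B=V−Δ·S=-498.7899
Node (3,2) S=159.1816: V=(p*·296.7700+(1−p*)·194.2500)/1.06=266.7830; Δ=(296.7700−194.2500)/(173.5080−138.4880)=2.9275; B=V−Δ·S=-199.2170
Node (3,3) S=199.4345: V=(p*·258.7800+(1−p*)·296.7700)/1.06=249.0193; Δ=(258.7800−296.7700)/(217.3836−173.5080)=-0.8659; B=V−Δ·S=421.7011
Node (2,0) S=116.5626: V=(p*·164.4828+(1−p*)·74.4069)/1.06=143.5847; Δ=(164.4828−74.4069)/(127.0532−101.4095)=3.5126; B=V−Δ·S=-265.8512
Node (2,1) S=146.0382: V=(p*·266.7830+(1−p*)·164.4828)/1.06=238.5217; Δ=(266.7830−164.4828)/(159.1816−127.0532)=3.1841; B=V−Δ·S=-226.4791
Node (2,2) S=182.9674: V=(p*·249.0193+(1−p*)·266.7830)/1.06=237.2091; Δ=(249.0193−266.7830)/(199.4345−159.1816)=-0.4413; B=V−Δ·S=317.9533
Node (1,0) S=133.9800: V=(p*·238.5217+(1−p*)·143.5847)/1.06=212.8073; Δ=(238.5217−143.5847)/(146.0382−116.5626)=3.2209; B=V−Δ·S=-218.7245
Node (1,1) S=167.8600: V=(p*·237.2091+(1−p*)·238.5217)/1.06=223.9510; Δ=(237.2091−238.5217)/(182.9674−146.0382)=-0.0355; B=V−Δ·S=229.9174
Node (0,0) S=154.0000: V=(p*·223.9510+(1−p*)·212.8073)/1.06=209.8410; Δ=(223.9510−212.8073)/(167.8600−133.9800)=0.3289; B=V−Δ·S=159.1877
Self-financing check: at every node Δ·S+B equals the discounted successor values.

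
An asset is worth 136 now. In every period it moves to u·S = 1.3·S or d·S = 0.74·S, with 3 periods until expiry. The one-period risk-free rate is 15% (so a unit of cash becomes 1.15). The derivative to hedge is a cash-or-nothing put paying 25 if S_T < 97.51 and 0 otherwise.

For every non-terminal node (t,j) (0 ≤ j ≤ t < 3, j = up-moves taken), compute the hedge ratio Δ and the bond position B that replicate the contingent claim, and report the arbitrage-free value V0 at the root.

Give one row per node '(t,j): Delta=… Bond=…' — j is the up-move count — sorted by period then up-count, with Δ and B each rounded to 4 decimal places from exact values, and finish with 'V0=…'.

No-arbitrage ⇒ martingale measure with p* = (R−d)/(u−d) = 0.7321.
Terminal payoffs: V(3,0)=25.0000, V(3,1)=25.0000, V(3,2)=0.0000, V(3,3)=0.0000
(2,0): S=74.4736. Δ = (V_up−V_dn)/(S_up−S_dn) = (25.0000−25.0000)/(96.8157−55.1105) = 0.0000. V = [p*·25.0000 + (1−p*)·25.0000]/1.15 = 21.7391. B = V − Δ·S = 21.7391.
(2,1): S=130.8320. Δ = (V_up−V_dn)/(S_up−S_dn) = (0.0000−25.0000)/(170.0816−96.8157) = -0.3412. V = [p*·0.0000 + (1−p*)·25.0000]/1.15 = 5.8230. B = V − Δ·S = 50.4658.
(2,2): S=229.8400. Δ = (V_up−V_dn)/(S_up−S_dn) = (0.0000−0.0000)/(298.7920−170.0816) = 0.0000. V = [p*·0.0000 + (1−p*)·0.0000]/1.15 = 0.0000. B = V − Δ·S = 0.0000.
(1,0): S=100.6400. Δ = (V_up−V_dn)/(S_up−S_dn) = (5.8230−21.7391)/(130.8320−74.4736) = -0.2824. V = [p*·5.8230 + (1−p*)·21.7391]/1.15 = 8.7706. B = V − Δ·S = 37.1923.
(1,1): S=176.8000. Δ = (V_up−V_dn)/(S_up−S_dn) = (0.0000−5.8230)/(229.8400−130.8320) = -0.0588. V = [p*·0.0000 + (1−p*)·5.8230]/1.15 = 1.3563. B = V − Δ·S = 11.7545.
(0,0): S=136.0000. Δ = (V_up−V_dn)/(S_up−S_dn) = (1.3563−8.7706)/(176.8000−100.6400) = -0.0974. V = [p*·1.3563 + (1−p*)·8.7706]/1.15 = 2.9063. B = V − Δ·S = 16.1462.
Self-financing check: at every node Δ·S+B equals the discounted successor values.

(0,0): Delta=-0.0974 Bond=16.1462
(1,0): Delta=-0.2824 Bond=37.1923
(1,1): Delta=-0.0588 Bond=11.7545
(2,0): Delta=0.0000 Bond=21.7391
(2,1): Delta=-0.3412 Bond=50.4658
(2,2): Delta=0.0000 Bond=0.0000
V0=2.9063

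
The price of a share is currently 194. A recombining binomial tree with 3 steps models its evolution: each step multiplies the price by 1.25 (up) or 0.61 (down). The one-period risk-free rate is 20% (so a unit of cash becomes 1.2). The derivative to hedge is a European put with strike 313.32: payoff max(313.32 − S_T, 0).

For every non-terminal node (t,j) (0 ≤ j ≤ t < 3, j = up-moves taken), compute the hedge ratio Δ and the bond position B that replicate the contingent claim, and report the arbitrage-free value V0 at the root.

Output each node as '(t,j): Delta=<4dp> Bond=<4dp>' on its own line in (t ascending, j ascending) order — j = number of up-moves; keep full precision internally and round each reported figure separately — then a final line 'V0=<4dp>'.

(0,0): Delta=-0.6882 Bond=150.5753
(1,0): Delta=-1.0000 Bond=217.5833
(1,1): Delta=-0.6754 Bond=177.5638
(2,0): Delta=-1.0000 Bond=261.1000
(2,1): Delta=-1.0000 Bond=261.1000
(2,2): Delta=-0.6619 Bond=209.0068
V0=17.0556

No-arbitrage ⇒ martingale measure with p* = (R−d)/(u−d) = 0.9219.
Terminal payoffs: V(3,0)=269.2857, V(3,1)=223.0857, V(3,2)=128.4137, V(3,3)=0.0000
Node (2,0) S=72.1874: V=(p*·223.0857+(1−p*)·269.2857)/1.2=188.9126; Δ=(223.0857−269.2857)/(90.2343−44.0343)=-1.0000; B=V−Δ·S=261.1000
Node (2,1) S=147.9250: V=(p*·128.4137+(1−p*)·223.0857)/1.2=113.1750; Δ=(128.4137−223.0857)/(184.9062−90.2342)=-1.0000; B=V−Δ·S=261.1000
Node (2,2) S=303.1250: V=(p*·0.0000+(1−p*)·128.4137)/1.2=8.3603; Δ=(0.0000−128.4137)/(378.9062−184.9062)=-0.6619; B=V−Δ·S=209.0068
Node (1,0) S=118.3400: V=(p*·113.1750+(1−p*)·188.9126)/1.2=99.2433; Δ=(113.1750−188.9126)/(147.9250−72.1874)=-1.0000; B=V−Δ·S=217.5833
Node (1,1) S=242.5000: V=(p*·8.3603+(1−p*)·113.1750)/1.2=13.7908; Δ=(8.3603−113.1750)/(303.1250−147.9250)=-0.6754; B=V−Δ·S=177.5638
Node (0,0) S=194.0000: V=(p*·13.7908+(1−p*)·99.2433)/1.2=17.0556; Δ=(13.7908−99.2433)/(242.5000−118.3400)=-0.6882; B=V−Δ·S=150.5753
Each (Δ,B) replicates both successor values, so the strategy is self-financing and V0 is arbitrage-free.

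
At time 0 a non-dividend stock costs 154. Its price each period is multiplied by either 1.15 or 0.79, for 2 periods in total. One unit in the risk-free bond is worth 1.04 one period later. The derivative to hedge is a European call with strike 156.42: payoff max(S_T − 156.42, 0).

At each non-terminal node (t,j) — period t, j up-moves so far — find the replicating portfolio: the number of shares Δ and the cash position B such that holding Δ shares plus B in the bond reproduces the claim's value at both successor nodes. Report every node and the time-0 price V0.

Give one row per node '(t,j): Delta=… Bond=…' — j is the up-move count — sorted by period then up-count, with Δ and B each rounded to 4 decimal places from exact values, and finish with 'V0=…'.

(0,0): Delta=0.5690 Bond=-66.5658
(1,0): Delta=0.0000 Bond=0.0000
(1,1): Delta=0.7410 Bond=-99.6890
V0=21.0651

The replicating-portfolio and risk-neutral prices coincide; use p* = (1.04−0.79)/(1.15−0.79) = 0.6944 for the latter.
Terminal payoffs: V(2,0)=0.0000, V(2,1)=0.0000, V(2,2)=47.2450
  t=1,j=0: stock 121.6600 → up 139.9090 (V=0.0000), down 96.1114 (V=0.0000). Price 0.0000; hedge Δ=0.0000, bond B=0.0000.
  t=1,j=1: stock 177.1000 → up 203.6650 (V=47.2450), down 139.9090 (V=0.0000). Price 31.5471; hedge Δ=0.7410, bond B=-99.6890.
  t=0,j=0: stock 154.0000 → up 177.1000 (V=31.5471), down 121.6600 (V=0.0000). Price 21.0651; hedge Δ=0.5690, bond B=-66.5658.
Check: Δ(0,0)·S0 + B(0,0) = 21.0651 = V0.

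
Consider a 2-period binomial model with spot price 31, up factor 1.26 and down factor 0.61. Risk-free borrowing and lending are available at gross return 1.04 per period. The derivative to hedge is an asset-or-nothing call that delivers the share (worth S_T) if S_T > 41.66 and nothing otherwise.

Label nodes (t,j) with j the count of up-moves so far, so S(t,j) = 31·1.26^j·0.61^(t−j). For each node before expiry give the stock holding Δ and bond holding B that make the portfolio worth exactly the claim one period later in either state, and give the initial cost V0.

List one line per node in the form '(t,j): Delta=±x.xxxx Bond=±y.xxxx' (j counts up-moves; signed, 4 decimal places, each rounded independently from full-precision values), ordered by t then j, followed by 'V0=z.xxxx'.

The replicating-portfolio and risk-neutral prices coincide; use p* = (1.04−0.61)/(1.26−0.61) = 0.6615 for the latter.
Terminal values V(2,·): V(2,0)=0.0000, V(2,1)=0.0000, V(2,2)=49.2156
Node (1,0) S=18.9100: V=(p*·0.0000+(1−p*)·0.0000)/1.04=0.0000; Δ=(0.0000−0.0000)/(23.8266−11.5351)=0.0000; B=V−Δ·S=0.0000
Node (1,1) S=39.0600: V=(p*·49.2156+(1−p*)·0.0000)/1.04=31.3058; Δ=(49.2156−0.0000)/(49.2156−23.8266)=1.9385; B=V−Δ·S=-44.4105
Node (0,0) S=31.0000: V=(p*·31.3058+(1−p*)·0.0000)/1.04=19.9134; Δ=(31.3058−0.0000)/(39.0600−18.9100)=1.5536; B=V−Δ·S=-28.2493
Root portfolio cost Δ·31+B reproduces V0=19.9134.

(0,0): Delta=1.5536 Bond=-28.2493
(1,0): Delta=0.0000 Bond=0.0000
(1,1): Delta=1.9385 Bond=-44.4105
V0=19.9134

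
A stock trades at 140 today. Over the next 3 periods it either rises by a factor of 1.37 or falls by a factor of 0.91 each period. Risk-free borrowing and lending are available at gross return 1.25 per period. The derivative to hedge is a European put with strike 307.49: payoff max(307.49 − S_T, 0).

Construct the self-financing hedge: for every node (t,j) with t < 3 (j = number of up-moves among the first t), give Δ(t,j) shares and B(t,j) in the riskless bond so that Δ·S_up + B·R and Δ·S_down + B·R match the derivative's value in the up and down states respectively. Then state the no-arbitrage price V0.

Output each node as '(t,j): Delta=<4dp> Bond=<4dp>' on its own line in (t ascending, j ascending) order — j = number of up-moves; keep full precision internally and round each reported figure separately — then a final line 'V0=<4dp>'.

(0,0): Delta=-0.7150 Bond=128.3846
(1,0): Delta=-1.0000 Bond=196.7936
(1,1): Delta=-0.6481 Bond=147.6645
(2,0): Delta=-1.0000 Bond=245.9920
(2,1): Delta=-1.0000 Bond=245.9920
(2,2): Delta=-0.5657 Bond=162.9060
V0=28.2888

Risk-neutral probability p* = (R−d)/(u−d) = (1.25−0.91)/(1.37−0.91) = 0.7391.
Payoff layer (t=3): V(3,0)=201.9901, V(3,1)=148.6604, V(3,2)=68.3729, V(3,3)=0.0000
Node (2,0) S=115.9340: V=(p*·148.6604+(1−p*)·201.9901)/1.25=130.0580; Δ=(148.6604−201.9901)/(158.8296−105.4999)=-1.0000; B=V−Δ·S=245.9920
Node (2,1) S=174.5380: V=(p*·68.3729+(1−p*)·148.6604)/1.25=71.4540; Δ=(68.3729−148.6604)/(239.1171−158.8296)=-1.0000; B=V−Δ·S=245.9920
Node (2,2) S=262.7660: V=(p*·0.0000+(1−p*)·68.3729)/1.25=14.2691; Δ=(0.0000−68.3729)/(359.9894−239.1171)=-0.5657; B=V−Δ·S=162.9060
Node (1,0) S=127.4000: V=(p*·71.4540+(1−p*)·130.0580)/1.25=69.3936; Δ=(71.4540−130.0580)/(174.5380−115.9340)=-1.0000; B=V−Δ·S=196.7936
Node (1,1) S=191.8000: V=(p*·14.2691+(1−p*)·71.4540)/1.25=23.3495; Δ=(14.2691−71.4540)/(262.7660−174.5380)=-0.6481; B=V−Δ·S=147.6645
Node (0,0) S=140.0000: V=(p*·23.3495+(1−p*)·69.3936)/1.25=28.2888; Δ=(23.3495−69.3936)/(191.8000−127.4000)=-0.7150; B=V−Δ·S=128.3846
Check: Δ(0,0)·S0 + B(0,0) = 28.2888 = V0.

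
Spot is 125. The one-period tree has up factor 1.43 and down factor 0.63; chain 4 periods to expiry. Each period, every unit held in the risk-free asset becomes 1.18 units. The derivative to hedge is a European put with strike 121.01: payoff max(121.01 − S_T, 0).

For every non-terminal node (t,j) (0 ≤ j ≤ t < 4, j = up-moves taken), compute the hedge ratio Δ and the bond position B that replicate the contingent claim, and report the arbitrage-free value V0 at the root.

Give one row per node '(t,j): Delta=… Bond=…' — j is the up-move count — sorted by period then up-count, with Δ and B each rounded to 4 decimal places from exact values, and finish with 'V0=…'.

(0,0): Delta=-0.1270 Bond=22.4663
(1,0): Delta=-0.4112 Bond=48.8958
(1,1): Delta=-0.0700 Bond=16.3349
(2,0): Delta=-1.0000 Bond=86.9075
(2,1): Delta=-0.2933 Bond=44.4196
(2,2): Delta=-0.0253 Bond=7.8459
(3,0): Delta=-1.0000 Bond=102.5508
(3,1): Delta=-1.0000 Bond=102.5508
(3,2): Delta=-0.1518 Bond=29.6261
(3,3): Delta=0.0000 Bond=0.0000
V0=6.5955

The replicating-portfolio and risk-neutral prices coincide; use p* = (1.18−0.63)/(1.43−0.63) = 0.6875 for the latter.
Payoff layer (t=4): V(4,0)=101.3188, V(4,1)=76.3141, V(4,2)=19.5574, V(4,3)=0.0000, V(4,4)=0.0000
  t=3,j=0: stock 31.2559 → up 44.6959 (V=76.3141), down 19.6912 (V=101.3188). Price 71.2950; hedge Δ=-1.0000, bond B=102.5508.
  t=3,j=1: stock 70.9459 → up 101.4526 (V=19.5574), down 44.6959 (V=76.3141). Price 31.6050; hedge Δ=-1.0000, bond B=102.5508.
  t=3,j=2: stock 161.0359 → up 230.2813 (V=0.0000), down 101.4526 (V=19.5574). Price 5.1794; hedge Δ=-0.1518, bond B=29.6261.
  t=3,j=3: stock 365.5259 → up 522.7020 (V=0.0000), down 230.2813 (V=0.0000). Price 0.0000; hedge Δ=0.0000, bond B=0.0000.
  t=2,j=0: stock 49.6125 → up 70.9459 (V=31.6050), down 31.2559 (V=71.2950). Price 37.2950; hedge Δ=-1.0000, bond B=86.9075.
  t=2,j=1: stock 112.6125 → up 161.0359 (V=5.1794), down 70.9459 (V=31.6050). Price 11.3876; hedge Δ=-0.2933, bond B=44.4196.
  t=2,j=2: stock 255.6125 → up 365.5259 (V=0.0000), down 161.0359 (V=5.1794). Price 1.3717; hedge Δ=-0.0253, bond B=7.8459.
  t=1,j=0: stock 78.7500 → up 112.6125 (V=11.3876), down 49.6125 (V=37.2950). Price 16.5116; hedge Δ=-0.4112, bond B=48.8958.
  t=1,j=1: stock 178.7500 → up 255.6125 (V=1.3717), down 112.6125 (V=11.3876). Price 3.8150; hedge Δ=-0.0700, bond B=16.3349.
  t=0,j=0: stock 125.0000 → up 178.7500 (V=3.8150), down 78.7500 (V=16.5116). Price 6.5955; hedge Δ=-0.1270, bond B=22.4663.
Check: Δ(0,0)·S0 + B(0,0) = 6.5955 = V0.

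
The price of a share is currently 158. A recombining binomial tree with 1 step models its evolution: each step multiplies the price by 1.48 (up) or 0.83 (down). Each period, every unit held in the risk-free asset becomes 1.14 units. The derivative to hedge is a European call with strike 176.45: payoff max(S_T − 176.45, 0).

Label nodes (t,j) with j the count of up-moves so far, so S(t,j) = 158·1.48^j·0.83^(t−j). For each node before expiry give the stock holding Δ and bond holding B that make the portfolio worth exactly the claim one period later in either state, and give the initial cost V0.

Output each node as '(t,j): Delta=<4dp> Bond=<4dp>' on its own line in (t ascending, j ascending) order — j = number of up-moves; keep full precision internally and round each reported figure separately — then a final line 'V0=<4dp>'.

(0,0): Delta=0.5588 Bond=-64.2830
V0=24.0093

Risk-neutral probability p* = (R−d)/(u−d) = (1.14−0.83)/(1.48−0.83) = 0.4769.
Terminal payoffs: V(1,0)=0.0000, V(1,1)=57.3900
(0,0): S=158.0000. Δ = (V_up−V_dn)/(S_up−S_dn) = (57.3900−0.0000)/(233.8400−131.1400) = 0.5588. V = [p*·57.3900 + (1−p*)·0.0000]/1.14 = 24.0093. B = V − Δ·S = -64.2830.
The time-0 hedge costs 24.0093, which is the no-arbitrage price.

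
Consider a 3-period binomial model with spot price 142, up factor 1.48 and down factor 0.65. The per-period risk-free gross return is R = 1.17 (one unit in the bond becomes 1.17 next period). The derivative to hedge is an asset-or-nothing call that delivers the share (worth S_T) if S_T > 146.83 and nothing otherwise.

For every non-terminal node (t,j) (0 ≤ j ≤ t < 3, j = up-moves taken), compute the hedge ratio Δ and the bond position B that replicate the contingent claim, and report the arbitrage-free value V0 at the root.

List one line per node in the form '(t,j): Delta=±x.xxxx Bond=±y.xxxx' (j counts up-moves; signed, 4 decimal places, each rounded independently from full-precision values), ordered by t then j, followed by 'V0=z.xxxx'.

(0,0): Delta=1.2145 Bond=-46.2638
(1,0): Delta=1.4131 Bond=-72.4626
(1,1): Delta=1.1625 Bond=-43.1989
(2,0): Delta=0.0000 Bond=0.0000
(2,1): Delta=1.7831 Bond=-135.3239
(2,2): Delta=1.0000 Bond=0.0000
V0=126.1958

The replicating-portfolio and risk-neutral prices coincide; use p* = (1.17−0.65)/(1.48−0.65) = 0.6265 for the latter.
At expiry t=3: V(3,0)=0.0000, V(3,1)=0.0000, V(3,2)=202.1739, V(3,3)=460.3345
Node (2,0) S=59.9950: V=(p*·0.0000+(1−p*)·0.0000)/1.17=0.0000; Δ=(0.0000−0.0000)/(88.7926−38.9968)=0.0000; B=V−Δ·S=0.0000
Node (2,1) S=136.6040: V=(p*·202.1739+(1−p*)·0.0000)/1.17=108.2591; Δ=(202.1739−0.0000)/(202.1739−88.7926)=1.7831; B=V−Δ·S=-135.3239
Node (2,2) S=311.0368: V=(p*·460.3345+(1−p*)·202.1739)/1.17=311.0368; Δ=(460.3345−202.1739)/(460.3345−202.1739)=1.0000; B=V−Δ·S=0.0000
Node (1,0) S=92.3000: V=(p*·108.2591+(1−p*)·0.0000)/1.17=57.9701; Δ=(108.2591−0.0000)/(136.6040−59.9950)=1.4131; B=V−Δ·S=-72.4626
Node (1,1) S=210.1600: V=(p*·311.0368+(1−p*)·108.2591)/1.17=201.1116; Δ=(311.0368−108.2591)/(311.0368−136.6040)=1.1625; B=V−Δ·S=-43.1989
Node (0,0) S=142.0000: V=(p*·201.1116+(1−p*)·57.9701)/1.17=126.1958; Δ=(201.1116−57.9701)/(210.1600−92.3000)=1.2145; B=V−Δ·S=-46.2638
Each (Δ,B) replicates both successor values, so the strategy is self-financing and V0 is arbitrage-free.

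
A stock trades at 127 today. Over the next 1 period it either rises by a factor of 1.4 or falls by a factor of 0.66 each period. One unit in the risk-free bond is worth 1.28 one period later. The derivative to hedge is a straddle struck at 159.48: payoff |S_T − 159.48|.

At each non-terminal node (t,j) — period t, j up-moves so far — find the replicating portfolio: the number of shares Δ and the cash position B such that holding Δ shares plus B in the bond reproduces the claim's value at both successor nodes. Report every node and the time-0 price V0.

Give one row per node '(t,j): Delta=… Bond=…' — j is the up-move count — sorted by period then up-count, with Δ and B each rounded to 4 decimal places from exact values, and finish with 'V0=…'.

The replicating-portfolio and risk-neutral prices coincide; use p* = (1.28−0.66)/(1.4−0.66) = 0.8378 for the latter.
Payoff layer (t=1): V(1,0)=75.6600, V(1,1)=18.3200
(0,0): S=127.0000. Δ = (V_up−V_dn)/(S_up−S_dn) = (18.3200−75.6600)/(177.8000−83.8200) = -0.6101. V = [p*·18.3200 + (1−p*)·75.6600]/1.28 = 21.5769. B = V − Δ·S = 99.0633.
The time-0 hedge costs 21.5769, which is the no-arbitrage price.

(0,0): Delta=-0.6101 Bond=99.0633
V0=21.5769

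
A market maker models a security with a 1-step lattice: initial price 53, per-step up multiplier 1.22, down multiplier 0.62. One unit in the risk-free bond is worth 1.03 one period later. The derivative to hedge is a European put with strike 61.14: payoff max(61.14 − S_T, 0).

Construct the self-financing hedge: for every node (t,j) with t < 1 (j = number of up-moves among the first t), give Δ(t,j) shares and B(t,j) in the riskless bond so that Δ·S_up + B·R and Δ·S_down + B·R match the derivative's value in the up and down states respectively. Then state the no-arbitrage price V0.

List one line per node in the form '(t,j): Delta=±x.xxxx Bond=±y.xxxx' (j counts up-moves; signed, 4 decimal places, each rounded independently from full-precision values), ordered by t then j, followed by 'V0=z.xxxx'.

No-arbitrage ⇒ martingale measure with p* = (R−d)/(u−d) = 0.6833.
Terminal payoffs: V(1,0)=28.2800, V(1,1)=0.0000
(0,0): S=53.0000. Δ = (V_up−V_dn)/(S_up−S_dn) = (0.0000−28.2800)/(64.6600−32.8600) = -0.8893. V = [p*·0.0000 + (1−p*)·28.2800]/1.03 = 8.6945. B = V − Δ·S = 55.8278.
Each (Δ,B) replicates both successor values, so the strategy is self-financing and V0 is arbitrage-free.

(0,0): Delta=-0.8893 Bond=55.8278
V0=8.6945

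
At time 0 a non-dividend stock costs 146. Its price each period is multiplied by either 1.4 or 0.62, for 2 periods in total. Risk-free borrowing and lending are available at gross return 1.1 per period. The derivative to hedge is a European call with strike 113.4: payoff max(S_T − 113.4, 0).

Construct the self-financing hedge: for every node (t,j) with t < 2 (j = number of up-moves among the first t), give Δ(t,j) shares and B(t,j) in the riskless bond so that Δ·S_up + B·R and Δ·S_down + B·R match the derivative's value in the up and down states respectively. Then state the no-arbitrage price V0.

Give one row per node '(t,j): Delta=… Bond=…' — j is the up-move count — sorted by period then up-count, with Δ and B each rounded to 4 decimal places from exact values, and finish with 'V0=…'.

(0,0): Delta=0.8241 Bond=-61.0407
(1,0): Delta=0.1888 Bond=-9.6310
(1,1): Delta=1.0000 Bond=-103.0909
V0=59.2835

No-arbitrage ⇒ martingale measure with p* = (R−d)/(u−d) = 0.6154.
At expiry t=2: V(2,0)=0.0000, V(2,1)=13.3280, V(2,2)=172.7600
  t=1,j=0: stock 90.5200 → up 126.7280 (V=13.3280), down 56.1224 (V=0.0000). Price 7.4562; hedge Δ=0.1888, bond B=-9.6310.
  t=1,j=1: stock 204.4000 → up 286.1600 (V=172.7600), down 126.7280 (V=13.3280). Price 101.3091; hedge Δ=1.0000, bond B=-103.0909.
  t=0,j=0: stock 146.0000 → up 204.4000 (V=101.3091), down 90.5200 (V=7.4562). Price 59.2835; hedge Δ=0.8241, bond B=-61.0407.
Each (Δ,B) replicates both successor values, so the strategy is self-financing and V0 is arbitrage-free.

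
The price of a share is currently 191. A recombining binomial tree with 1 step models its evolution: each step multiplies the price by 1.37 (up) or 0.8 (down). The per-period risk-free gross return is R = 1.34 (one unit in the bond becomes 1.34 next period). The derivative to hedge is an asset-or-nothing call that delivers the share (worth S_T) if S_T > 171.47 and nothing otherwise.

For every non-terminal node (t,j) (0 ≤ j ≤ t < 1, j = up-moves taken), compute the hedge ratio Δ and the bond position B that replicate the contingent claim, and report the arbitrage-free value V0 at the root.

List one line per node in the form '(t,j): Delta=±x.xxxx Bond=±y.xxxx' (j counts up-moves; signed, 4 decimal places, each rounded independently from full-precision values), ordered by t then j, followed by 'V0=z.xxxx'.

(0,0): Delta=2.4035 Bond=-274.0717
V0=184.9984

No-arbitrage ⇒ martingale measure with p* = (R−d)/(u−d) = 0.9474.
Terminal payoffs: V(1,0)=0.0000, V(1,1)=261.6700
Node (0,0) S=191.0000: V=(p*·261.6700+(1−p*)·0.0000)/1.34=184.9984; Δ=(261.6700−0.0000)/(261.6700−152.8000)=2.4035; B=V−Δ·S=-274.0717
Root portfolio cost Δ·191+B reproduces V0=184.9984.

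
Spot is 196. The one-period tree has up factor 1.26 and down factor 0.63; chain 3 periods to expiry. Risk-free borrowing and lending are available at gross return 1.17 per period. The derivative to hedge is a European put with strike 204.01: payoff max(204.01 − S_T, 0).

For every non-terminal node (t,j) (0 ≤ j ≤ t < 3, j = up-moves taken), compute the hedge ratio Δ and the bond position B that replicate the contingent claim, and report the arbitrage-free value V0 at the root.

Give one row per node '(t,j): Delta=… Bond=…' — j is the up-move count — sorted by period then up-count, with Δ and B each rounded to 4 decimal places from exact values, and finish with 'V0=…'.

Under the risk-neutral measure, an up-move has probability p* = (R−d)/(u−d) = 0.8571 and values discount at R = 1.17.
Terminal values V(3,·): V(3,0)=155.0008, V(3,1)=105.9916, V(3,2)=7.9732, V(3,3)=0.0000
Node (2,0) S=77.7924: V=(p*·105.9916+(1−p*)·155.0008)/1.17=96.5751; Δ=(105.9916−155.0008)/(98.0184−49.0092)=-1.0000; B=V−Δ·S=174.3675
Node (2,1) S=155.5848: V=(p*·7.9732+(1−p*)·105.9916)/1.17=18.7827; Δ=(7.9732−105.9916)/(196.0368−98.0184)=-1.0000; B=V−Δ·S=174.3675
Node (2,2) S=311.1696: V=(p*·0.0000+(1−p*)·7.9732)/1.17=0.9735; Δ=(0.0000−7.9732)/(392.0737−196.0368)=-0.0407; B=V−Δ·S=13.6293
Node (1,0) S=123.4800: V=(p*·18.7827+(1−p*)·96.5751)/1.17=25.5521; Δ=(18.7827−96.5751)/(155.5848−77.7924)=-1.0000; B=V−Δ·S=149.0321
Node (1,1) S=246.9600: V=(p*·0.9735+(1−p*)·18.7827)/1.17=3.0066; Δ=(0.9735−18.7827)/(311.1696−155.5848)=-0.1145; B=V−Δ·S=31.2751
Node (0,0) S=196.0000: V=(p*·3.0066+(1−p*)·25.5521)/1.17=5.3225; Δ=(3.0066−25.5521)/(246.9600−123.4800)=-0.1826; B=V−Δ·S=41.1090
Self-financing check: at every node Δ·S+B equals the discounted successor values.

(0,0): Delta=-0.1826 Bond=41.1090
(1,0): Delta=-1.0000 Bond=149.0321
(1,1): Delta=-0.1145 Bond=31.2751
(2,0): Delta=-1.0000 Bond=174.3675
(2,1): Delta=-1.0000 Bond=174.3675
(2,2): Delta=-0.0407 Bond=13.6293
V0=5.3225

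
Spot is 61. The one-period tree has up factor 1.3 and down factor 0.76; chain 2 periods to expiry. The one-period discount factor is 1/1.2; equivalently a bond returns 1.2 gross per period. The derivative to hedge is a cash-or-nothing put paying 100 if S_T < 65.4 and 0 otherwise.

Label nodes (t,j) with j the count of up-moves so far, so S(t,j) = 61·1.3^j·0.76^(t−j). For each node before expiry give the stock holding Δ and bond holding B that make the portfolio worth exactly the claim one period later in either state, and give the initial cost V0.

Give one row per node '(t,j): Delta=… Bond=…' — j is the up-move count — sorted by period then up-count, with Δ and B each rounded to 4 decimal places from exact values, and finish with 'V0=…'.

Risk-neutral probability p* = (R−d)/(u−d) = (1.2−0.76)/(1.3−0.76) = 0.8148.
At expiry t=2: V(2,0)=100.0000, V(2,1)=100.0000, V(2,2)=0.0000
(1,0): S=46.3600. Δ = (V_up−V_dn)/(S_up−S_dn) = (100.0000−100.0000)/(60.2680−35.2336) = 0.0000. V = [p*·100.0000 + (1−p*)·100.0000]/1.2 = 83.3333. B = V − Δ·S = 83.3333.
(1,1): S=79.3000. Δ = (V_up−V_dn)/(S_up−S_dn) = (0.0000−100.0000)/(103.0900−60.2680) = -2.3352. V = [p*·0.0000 + (1−p*)·100.0000]/1.2 = 15.4321. B = V − Δ·S = 200.6173.
(0,0): S=61.0000. Δ = (V_up−V_dn)/(S_up−S_dn) = (15.4321−83.3333)/(79.3000−46.3600) = -2.0614. V = [p*·15.4321 + (1−p*)·83.3333]/1.2 = 23.3387. B = V − Δ·S = 149.0817.
Self-financing check: at every node Δ·S+B equals the discounted successor values.

(0,0): Delta=-2.0614 Bond=149.0817
(1,0): Delta=0.0000 Bond=83.3333
(1,1): Delta=-2.3352 Bond=200.6173
V0=23.3387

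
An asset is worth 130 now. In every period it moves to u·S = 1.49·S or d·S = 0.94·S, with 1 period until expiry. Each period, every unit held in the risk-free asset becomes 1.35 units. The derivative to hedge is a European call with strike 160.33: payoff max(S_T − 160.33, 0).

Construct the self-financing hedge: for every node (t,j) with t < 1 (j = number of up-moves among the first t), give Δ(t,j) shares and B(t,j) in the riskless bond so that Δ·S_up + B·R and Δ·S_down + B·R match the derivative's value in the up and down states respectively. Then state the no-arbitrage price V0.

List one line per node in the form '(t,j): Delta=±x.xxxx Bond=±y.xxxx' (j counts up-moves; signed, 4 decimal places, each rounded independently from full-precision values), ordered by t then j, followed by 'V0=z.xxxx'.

Since d<R<u, set p* = (R−d)/(u−d) = 0.7455; price each node as the discounted p*-expectation of its children.
At expiry t=1: V(1,0)=0.0000, V(1,1)=33.3700
Node (0,0) S=130.0000: V=(p*·33.3700+(1−p*)·0.0000)/1.35=18.4265; Δ=(33.3700−0.0000)/(193.7000−122.2000)=0.4667; B=V−Δ·S=-42.2462
Self-financing check: at every node Δ·S+B equals the discounted successor values.

(0,0): Delta=0.4667 Bond=-42.2462
V0=18.4265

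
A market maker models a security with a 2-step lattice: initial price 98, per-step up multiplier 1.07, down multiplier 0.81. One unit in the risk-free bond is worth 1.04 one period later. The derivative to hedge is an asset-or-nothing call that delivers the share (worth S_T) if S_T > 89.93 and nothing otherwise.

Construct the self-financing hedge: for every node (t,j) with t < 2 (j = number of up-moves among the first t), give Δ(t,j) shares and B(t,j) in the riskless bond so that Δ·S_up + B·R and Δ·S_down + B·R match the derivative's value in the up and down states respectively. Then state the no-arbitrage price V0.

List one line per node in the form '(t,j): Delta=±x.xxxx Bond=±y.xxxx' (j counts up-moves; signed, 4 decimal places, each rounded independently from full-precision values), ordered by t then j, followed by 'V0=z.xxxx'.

The replicating-portfolio and risk-neutral prices coincide; use p* = (1.04−0.81)/(1.07−0.81) = 0.8846 for the latter.
At expiry t=2: V(2,0)=0.0000, V(2,1)=0.0000, V(2,2)=112.2002
Node (1,0) S=79.3800: V=(p*·0.0000+(1−p*)·0.0000)/1.04=0.0000; Δ=(0.0000−0.0000)/(84.9366−64.2978)=0.0000; B=V−Δ·S=0.0000
Node (1,1) S=104.8600: V=(p*·112.2002+(1−p*)·0.0000)/1.04=95.4366; Δ=(112.2002−0.0000)/(112.2002−84.9366)=4.1154; B=V−Δ·S=-336.1027
Node (0,0) S=98.0000: V=(p*·95.4366+(1−p*)·0.0000)/1.04=81.1775; Δ=(95.4366−0.0000)/(104.8600−79.3800)=3.7455; B=V−Δ·S=-285.8861
Each (Δ,B) replicates both successor values, so the strategy is self-financing and V0 is arbitrage-free.

(0,0): Delta=3.7455 Bond=-285.8861
(1,0): Delta=0.0000 Bond=0.0000
(1,1): Delta=4.1154 Bond=-336.1027
V0=81.1775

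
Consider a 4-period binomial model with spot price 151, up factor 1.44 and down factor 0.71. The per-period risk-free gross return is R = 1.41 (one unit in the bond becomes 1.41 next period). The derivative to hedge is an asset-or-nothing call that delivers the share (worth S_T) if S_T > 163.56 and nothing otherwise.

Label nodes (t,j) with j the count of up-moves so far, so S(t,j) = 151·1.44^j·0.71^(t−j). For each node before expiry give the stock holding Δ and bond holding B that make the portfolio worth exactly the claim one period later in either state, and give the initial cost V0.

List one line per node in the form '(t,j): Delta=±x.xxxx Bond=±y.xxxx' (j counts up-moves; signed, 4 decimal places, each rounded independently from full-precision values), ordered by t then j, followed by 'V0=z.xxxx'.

(0,0): Delta=1.0566 Bond=-8.9300
(1,0): Delta=1.8918 Bond=-102.1295
(1,1): Delta=1.0390 Bond=-8.7540
(2,0): Delta=0.0000 Bond=0.0000
(2,1): Delta=1.9318 Bond=-150.1742
(2,2): Delta=1.0201 Bond=-6.4360
(3,0): Delta=0.0000 Bond=0.0000
(3,1): Delta=0.0000 Bond=0.0000
(3,2): Delta=1.9726 Bond=-220.8204
(3,3): Delta=1.0000 Bond=0.0000
V0=150.6226

Risk-neutral probability p* = (R−d)/(u−d) = (1.41−0.71)/(1.44−0.71) = 0.9589.
At expiry t=4: V(4,0)=0.0000, V(4,1)=0.0000, V(4,2)=0.0000, V(4,3)=320.1273, V(4,4)=649.2724
(3,0): S=54.0446. Δ = (V_up−V_dn)/(S_up−S_dn) = (0.0000−0.0000)/(77.8242−38.3716) = 0.0000. V = [p*·0.0000 + (1−p*)·0.0000]/1.41 = 0.0000. B = V − Δ·S = 0.0000.
(3,1): S=109.6115. Δ = (V_up−V_dn)/(S_up−S_dn) = (0.0000−0.0000)/(157.8406−77.8242) = 0.0000. V = [p*·0.0000 + (1−p*)·0.0000]/1.41 = 0.0000. B = V − Δ·S = 0.0000.
(3,2): S=222.3107. Δ = (V_up−V_dn)/(S_up−S_dn) = (320.1273−0.0000)/(320.1273−157.8406) = 1.9726. V = [p*·320.1273 + (1−p*)·0.0000]/1.41 = 217.7102. B = V − Δ·S = -220.8204.
(3,3): S=450.8836. Δ = (V_up−V_dn)/(S_up−S_dn) = (649.2724−320.1273)/(649.2724−320.1273) = 1.0000. V = [p*·649.2724 + (1−p*)·320.1273]/1.41 = 450.8836. B = V − Δ·S = 0.0000.
(2,0): S=76.1191. Δ = (V_up−V_dn)/(S_up−S_dn) = (0.0000−0.0000)/(109.6115−54.0446) = 0.0000. V = [p*·0.0000 + (1−p*)·0.0000]/1.41 = 0.0000. B = V − Δ·S = 0.0000.
(2,1): S=154.3824. Δ = (V_up−V_dn)/(S_up−S_dn) = (217.7102−0.0000)/(222.3107−109.6115) = 1.9318. V = [p*·217.7102 + (1−p*)·0.0000]/1.41 = 148.0590. B = V − Δ·S = -150.1742.
(2,2): S=313.1136. Δ = (V_up−V_dn)/(S_up−S_dn) = (450.8836−217.7102)/(450.8836−222.3107) = 1.0201. V = [p*·450.8836 + (1−p*)·217.7102]/1.41 = 312.9795. B = V − Δ·S = -6.4360.
(1,0): S=107.2100. Δ = (V_up−V_dn)/(S_up−S_dn) = (148.0590−0.0000)/(154.3824−76.1191) = 1.8918. V = [p*·148.0590 + (1−p*)·0.0000]/1.41 = 100.6911. B = V − Δ·S = -102.1295.
(1,1): S=217.4400. Δ = (V_up−V_dn)/(S_up−S_dn) = (312.9795−148.0590)/(313.1136−154.3824) = 1.0390. V = [p*·312.9795 + (1−p*)·148.0590]/1.41 = 217.1645. B = V − Δ·S = -8.7540.
(0,0): S=151.0000. Δ = (V_up−V_dn)/(S_up−S_dn) = (217.1645−100.6911)/(217.4400−107.2100) = 1.0566. V = [p*·217.1645 + (1−p*)·100.6911]/1.41 = 150.6226. B = V − Δ·S = -8.9300.
Self-financing check: at every node Δ·S+B equals the discounted successor values.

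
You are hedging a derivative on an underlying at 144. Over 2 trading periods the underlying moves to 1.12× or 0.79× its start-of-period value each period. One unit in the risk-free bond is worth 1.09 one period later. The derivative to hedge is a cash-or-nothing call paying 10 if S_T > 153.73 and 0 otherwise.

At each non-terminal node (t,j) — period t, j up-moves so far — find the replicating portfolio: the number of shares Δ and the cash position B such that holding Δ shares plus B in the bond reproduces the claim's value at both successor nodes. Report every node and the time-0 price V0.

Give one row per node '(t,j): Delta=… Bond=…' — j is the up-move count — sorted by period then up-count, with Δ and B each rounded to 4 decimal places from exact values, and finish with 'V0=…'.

The replicating-portfolio and risk-neutral prices coincide; use p* = (1.09−0.79)/(1.12−0.79) = 0.9091 for the latter.
At expiry t=2: V(2,0)=0.0000, V(2,1)=0.0000, V(2,2)=10.0000
  t=1,j=0: stock 113.7600 → up 127.4112 (V=0.0000), down 89.8704 (V=0.0000). Price 0.0000; hedge Δ=0.0000, bond B=0.0000.
  t=1,j=1: stock 161.2800 → up 180.6336 (V=10.0000), down 127.4112 (V=0.0000). Price 8.3403; hedge Δ=0.1879, bond B=-21.9627.
  t=0,j=0: stock 144.0000 → up 161.2800 (V=8.3403), down 113.7600 (V=0.0000). Price 6.9560; hedge Δ=0.1755, bond B=-18.3176.
Root portfolio cost Δ·144+B reproduces V0=6.9560.

(0,0): Delta=0.1755 Bond=-18.3176
(1,0): Delta=0.0000 Bond=0.0000
(1,1): Delta=0.1879 Bond=-21.9627
V0=6.9560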